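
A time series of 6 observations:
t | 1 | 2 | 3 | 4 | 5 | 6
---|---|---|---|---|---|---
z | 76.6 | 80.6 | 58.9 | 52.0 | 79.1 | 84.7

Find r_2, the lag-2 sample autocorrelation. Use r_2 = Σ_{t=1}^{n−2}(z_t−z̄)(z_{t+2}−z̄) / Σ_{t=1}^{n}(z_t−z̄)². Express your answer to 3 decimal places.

-0.660

Mean z̄ = (76.6 + 80.6 + 58.9 + 52.0 + 79.1 + 84.7)/6 = 71.9833
Σ(z_t−z̄)(z_{t+2}−z̄) = (-60.4014) + (-172.1897) + (-93.1097) + (-254.1214) = -579.8222
Denominator Σ(z_t−z̄)² = 878.4283
r_2 = -579.8222 / 878.4283 = -0.660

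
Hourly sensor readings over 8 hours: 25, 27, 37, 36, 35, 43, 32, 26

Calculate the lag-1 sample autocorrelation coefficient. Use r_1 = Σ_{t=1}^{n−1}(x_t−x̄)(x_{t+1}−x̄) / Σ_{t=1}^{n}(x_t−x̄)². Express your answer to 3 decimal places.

Mean x̄ = (25 + 27 + 37 + 36 + 35 + 43 + 32 + 26)/8 = 32.6250
Deviations from mean: -7.6250, -5.6250, 4.3750, 3.3750, 2.3750, 10.3750, -0.6250, -6.6250
Numerator Σ_{t=1}^{7}(x_t−x̄)(x_{t+1}−x̄) = 63.3594
Denominator Σ(x_t−x̄)² = 277.8750
r_1 = 63.3594 / 277.8750 = 0.228

0.228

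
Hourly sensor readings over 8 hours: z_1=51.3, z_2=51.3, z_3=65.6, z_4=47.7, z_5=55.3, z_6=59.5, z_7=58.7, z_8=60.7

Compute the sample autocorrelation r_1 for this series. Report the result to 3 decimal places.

-0.315

Mean z̄ = (51.3 + 51.3 + 65.6 + 47.7 + 55.3 + 59.5 + 58.7 + 60.7)/8 = 56.2625
Σ(z_t−z̄)(z_{t+1}−z̄) = (24.6264) + (-46.3373) + (-79.9523) + (8.2414) + (-3.1161) + (7.8914) + (10.8164) = -77.8302
Denominator Σ(z_t−z̄)² = 246.7988
r_1 = -77.8302 / 246.7988 = -0.315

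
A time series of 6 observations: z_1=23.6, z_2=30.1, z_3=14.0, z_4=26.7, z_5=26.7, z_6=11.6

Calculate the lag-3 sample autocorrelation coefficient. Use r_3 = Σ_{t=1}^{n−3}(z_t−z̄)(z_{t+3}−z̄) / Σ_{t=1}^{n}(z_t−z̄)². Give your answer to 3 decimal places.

Mean z̄ = (23.6 + 30.1 + 14.0 + 26.7 + 26.7 + 11.6)/6 = 22.1167
Numerator Σ_{t=1}^{3}(z_t−z̄)(z_{t+3}−z̄) = 128.7492
Denominator Σ(z_t−z̄)² = 284.4283
r_3 = 128.7492 / 284.4283 = 0.453

0.453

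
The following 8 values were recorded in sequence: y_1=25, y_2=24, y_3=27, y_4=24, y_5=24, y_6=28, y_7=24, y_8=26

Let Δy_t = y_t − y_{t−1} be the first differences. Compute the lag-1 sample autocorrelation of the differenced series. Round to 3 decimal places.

-0.657

First differences Δy: -1, 3, -3, 0, 4, -4, 2
Mean of differences = 0.1429
Numerator Σ(Δy_t−Δȳ)(Δy_{t+1}−Δȳ) = -36.0204
Denominator Σ(Δy_t−Δȳ)² = 54.8571
r_1(Δy) = -36.0204 / 54.8571 = -0.657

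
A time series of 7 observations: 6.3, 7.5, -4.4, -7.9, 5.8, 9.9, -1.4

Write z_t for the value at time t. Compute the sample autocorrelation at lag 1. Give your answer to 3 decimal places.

Mean z̄ = (6.3 + 7.5 − 4.4 − 7.9 + 5.8 + 9.9 − 1.4)/7 = 2.2571
Numerator Σ_{t=1}^{6}(z_t−z̄)(z_{t+1}−z̄) = 17.0524
Denominator Σ(z_t−z̄)² = 275.6571
r_1 = 17.0524 / 275.6571 = 0.062

0.062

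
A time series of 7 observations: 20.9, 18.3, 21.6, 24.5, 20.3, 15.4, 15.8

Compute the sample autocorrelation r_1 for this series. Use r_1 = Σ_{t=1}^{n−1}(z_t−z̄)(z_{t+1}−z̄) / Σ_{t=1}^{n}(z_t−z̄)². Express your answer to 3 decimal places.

0.345

Mean z̄ = (20.9 + 18.3 + 21.6 + 24.5 + 20.3 + 15.4 + 15.8)/7 = 19.5429
Deviations from mean: 1.3571, -1.2429, 2.0571, 4.9571, 0.7571, -4.1429, -3.7429
Σ(z_t−z̄)(z_{t+1}−z̄) = (-1.6867) + (-2.5567) + (10.1976) + (3.7533) + (-3.1367) + (15.5061) = 22.0767
Denominator Σ(z_t−z̄)² = 63.9371
r_1 = 22.0767 / 63.9371 = 0.345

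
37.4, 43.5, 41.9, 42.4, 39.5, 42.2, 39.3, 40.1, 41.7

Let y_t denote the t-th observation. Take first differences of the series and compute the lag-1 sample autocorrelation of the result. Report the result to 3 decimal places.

First differences Δy: 6.1, -1.6, 0.5, -2.9, 2.7, -2.9, 0.8, 1.6
Mean of differences = 0.5375
Numerator Σ(Δy_t−Δȳ)(Δy_{t+1}−Δȳ) = -27.1714
Denominator Σ(Δy_t−Δȳ)² = 65.0188
r_1(Δy) = -27.1714 / 65.0188 = -0.418

-0.418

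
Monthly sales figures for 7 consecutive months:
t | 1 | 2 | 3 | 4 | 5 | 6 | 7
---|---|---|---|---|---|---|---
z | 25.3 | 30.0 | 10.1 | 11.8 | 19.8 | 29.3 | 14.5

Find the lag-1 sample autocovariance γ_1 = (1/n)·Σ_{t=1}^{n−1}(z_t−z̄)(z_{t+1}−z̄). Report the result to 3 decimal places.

-2.331

Mean z̄ = (25.3 + 30.0 + 10.1 + 11.8 + 19.8 + 29.3 + 14.5)/7 = 20.1143
Σ_{t=1}^{6}(z_t−z̄)(z_{t+1}−z̄) = -16.3173
γ_1 = -16.3173 / 7 = -2.331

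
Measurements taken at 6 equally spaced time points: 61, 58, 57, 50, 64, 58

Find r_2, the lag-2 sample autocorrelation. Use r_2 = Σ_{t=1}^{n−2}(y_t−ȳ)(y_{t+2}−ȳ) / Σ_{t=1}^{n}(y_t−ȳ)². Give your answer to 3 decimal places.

Mean ȳ = (61 + 58 + 57 + 50 + 64 + 58)/6 = 58.0000
Deviations from mean: 3.0000, 0.0000, -1.0000, -8.0000, 6.0000, 0.0000
Numerator Σ_{t=1}^{4}(y_t−ȳ)(y_{t+2}−ȳ) = -9.0000
Denominator Σ(y_t−ȳ)² = 110.0000
r_2 = -9.0000 / 110.0000 = -0.082

-0.082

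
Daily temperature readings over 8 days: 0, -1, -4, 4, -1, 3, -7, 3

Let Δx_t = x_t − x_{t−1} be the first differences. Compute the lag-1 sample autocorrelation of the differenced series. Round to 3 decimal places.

-0.697

First differences Δx: -1, -3, 8, -5, 4, -10, 10
Mean of differences = 0.4286
Numerator Σ(Δx_t−Δx̄)(Δx_{t+1}−Δx̄) = -218.6122
Denominator Σ(Δx_t−Δx̄)² = 313.7143
r_1(Δx) = -218.6122 / 313.7143 = -0.697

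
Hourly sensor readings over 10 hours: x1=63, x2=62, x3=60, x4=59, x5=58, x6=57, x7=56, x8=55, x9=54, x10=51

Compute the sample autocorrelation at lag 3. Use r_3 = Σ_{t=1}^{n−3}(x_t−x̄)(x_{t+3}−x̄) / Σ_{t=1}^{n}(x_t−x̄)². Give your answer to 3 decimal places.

0.141

Mean x̄ = (63 + 62 + 60 + 59 + 58 + 57 + 56 + 55 + 54 + 51)/10 = 57.5000
Σ(x_t−x̄)(x_{t+3}−x̄) = (8.2500) + (2.2500) + (-1.2500) + (-2.2500) + (-1.2500) + (1.7500) + (9.7500) = 17.2500
Denominator Σ(x_t−x̄)² = 122.5000
r_3 = 17.2500 / 122.5000 = 0.141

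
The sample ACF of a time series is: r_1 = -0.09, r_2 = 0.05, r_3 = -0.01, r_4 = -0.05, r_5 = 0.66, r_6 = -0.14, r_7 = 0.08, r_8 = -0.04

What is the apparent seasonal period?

5

The largest autocorrelation is r_5 = 0.66; the remaining lags stay at or below 0.08.
The dominant spike at lag 5 indicates a seasonal period of 5.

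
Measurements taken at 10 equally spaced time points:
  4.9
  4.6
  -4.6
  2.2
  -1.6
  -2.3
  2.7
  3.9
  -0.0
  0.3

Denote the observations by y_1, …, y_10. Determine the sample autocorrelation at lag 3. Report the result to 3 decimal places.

Mean ȳ = (4.9 + 4.6 − 4.6 + 2.2 − 1.6 − 2.3 + 2.7 + 3.9 − 0.0 + 0.3)/10 = 1.0100
Σ(y_t−ȳ)(y_{t+3}−ȳ) = (4.6291) + (-9.3699) + (18.5691) + (2.0111) + (-7.5429) + (3.3431) + (-1.1999) = 10.4397
Denominator Σ(y_t−ȳ)² = 91.4090
r_3 = 10.4397 / 91.4090 = 0.114

0.114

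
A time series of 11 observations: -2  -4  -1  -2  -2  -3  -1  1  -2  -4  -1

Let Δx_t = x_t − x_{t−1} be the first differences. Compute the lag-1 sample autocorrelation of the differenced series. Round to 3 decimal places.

First differences Δx: -2, 3, -1, 0, -1, 2, 2, -3, -2, 3
Mean of differences = 0.1000
Numerator Σ(Δx_t−Δx̄)(Δx_{t+1}−Δx̄) = -13.0100
Denominator Σ(Δx_t−Δx̄)² = 44.9000
r_1(Δx) = -13.0100 / 44.9000 = -0.290

-0.290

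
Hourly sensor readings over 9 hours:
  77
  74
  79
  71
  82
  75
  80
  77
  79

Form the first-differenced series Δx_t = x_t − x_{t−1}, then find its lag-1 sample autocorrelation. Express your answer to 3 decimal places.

First differences Δx: -3, 5, -8, 11, -7, 5, -3, 2
Mean of differences = 0.2500
Numerator Σ(Δx_t−Δx̄)(Δx_{t+1}−Δx̄) = -276.8125
Denominator Σ(Δx_t−Δx̄)² = 305.5000
r_1(Δx) = -276.8125 / 305.5000 = -0.906

-0.906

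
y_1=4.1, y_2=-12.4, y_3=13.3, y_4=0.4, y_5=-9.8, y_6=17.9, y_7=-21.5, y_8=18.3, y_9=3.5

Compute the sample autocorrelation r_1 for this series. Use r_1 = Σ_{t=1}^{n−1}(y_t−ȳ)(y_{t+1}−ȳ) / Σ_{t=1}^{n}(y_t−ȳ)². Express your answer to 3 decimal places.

Mean ȳ = (4.1 − 12.4 + 13.3 + 0.4 − 9.8 + 17.9 − 21.5 + 18.3 + 3.5)/9 = 1.5333
Numerator Σ_{t=1}^{8}(y_t−ȳ)(y_{t+1}−ȳ) = -1115.8878
Denominator Σ(y_t−ȳ)² = 1552.3000
r_1 = -1115.8878 / 1552.3000 = -0.719

-0.719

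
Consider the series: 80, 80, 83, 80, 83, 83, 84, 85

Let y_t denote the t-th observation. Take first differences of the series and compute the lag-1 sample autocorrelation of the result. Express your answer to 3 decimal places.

First differences Δy: 0, 3, -3, 3, 0, 1, 1
Mean of differences = 0.7143
Numerator Σ(Δy_t−Δȳ)(Δy_{t+1}−Δȳ) = -20.3673
Denominator Σ(Δy_t−Δȳ)² = 25.4286
r_1(Δy) = -20.3673 / 25.4286 = -0.801

-0.801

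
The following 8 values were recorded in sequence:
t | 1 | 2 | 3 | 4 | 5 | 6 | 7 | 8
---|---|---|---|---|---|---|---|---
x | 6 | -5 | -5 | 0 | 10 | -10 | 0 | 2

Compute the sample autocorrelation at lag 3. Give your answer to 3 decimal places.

Mean x̄ = (6 − 5 − 5 + 0 + 10 − 10 + 0 + 2)/8 = -0.2500
Deviations from mean: 6.2500, -4.7500, -4.7500, 0.2500, 10.2500, -9.7500, 0.2500, 2.2500
Numerator Σ_{t=1}^{5}(x_t−x̄)(x_{t+3}−x̄) = 22.3125
Denominator Σ(x_t−x̄)² = 289.5000
r_3 = 22.3125 / 289.5000 = 0.077

0.077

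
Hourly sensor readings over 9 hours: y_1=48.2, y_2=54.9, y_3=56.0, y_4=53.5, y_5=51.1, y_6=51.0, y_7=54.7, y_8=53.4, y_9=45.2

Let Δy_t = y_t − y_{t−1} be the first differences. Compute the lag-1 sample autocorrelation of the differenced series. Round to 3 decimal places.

0.112

First differences Δy: 6.7, 1.1, -2.5, -2.4, -0.1, 3.7, -1.3, -8.2
Mean of differences = -0.3750
Numerator Σ(Δy_t−Δȳ)(Δy_{t+1}−Δȳ) = 15.6369
Denominator Σ(Δy_t−Δȳ)² = 139.6150
r_1(Δy) = 15.6369 / 139.6150 = 0.112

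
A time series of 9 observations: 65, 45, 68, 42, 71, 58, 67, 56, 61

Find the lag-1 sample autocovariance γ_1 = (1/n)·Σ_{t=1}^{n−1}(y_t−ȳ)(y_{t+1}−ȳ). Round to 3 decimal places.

Mean ȳ = (65 + 45 + 68 + 42 + 71 + 58 + 67 + 56 + 61)/9 = 59.2222
Σ_{t=1}^{8}(y_t−ȳ)(y_{t+1}−ȳ) = -615.7160
γ_1 = -615.7160 / 9 = -68.413

-68.413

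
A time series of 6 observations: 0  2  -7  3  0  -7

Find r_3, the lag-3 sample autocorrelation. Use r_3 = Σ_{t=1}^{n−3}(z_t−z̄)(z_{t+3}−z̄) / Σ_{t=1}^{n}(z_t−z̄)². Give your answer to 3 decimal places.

0.433

Mean z̄ = (0 + 2 − 7 + 3 + 0 − 7)/6 = -1.5000
Deviations from mean: 1.5000, 3.5000, -5.5000, 4.5000, 1.5000, -5.5000
Numerator Σ_{t=1}^{3}(z_t−z̄)(z_{t+3}−z̄) = 42.2500
Denominator Σ(z_t−z̄)² = 97.5000
r_3 = 42.2500 / 97.5000 = 0.433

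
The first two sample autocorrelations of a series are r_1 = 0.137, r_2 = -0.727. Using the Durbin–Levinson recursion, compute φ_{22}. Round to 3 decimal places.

-0.760

φ_{22} = (r_2 − r_1²) / (1 − r_1²)
r_1² = (0.137)² = 0.018769
Numerator = -0.727 − 0.0188 = -0.7458; denominator = 1 − 0.0188 = 0.9812
φ_{22} = -0.7458 / 0.9812 = -0.760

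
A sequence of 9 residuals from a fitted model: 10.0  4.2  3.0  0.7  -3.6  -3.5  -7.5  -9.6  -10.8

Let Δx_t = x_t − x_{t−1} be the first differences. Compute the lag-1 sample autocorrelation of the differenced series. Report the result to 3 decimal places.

First differences Δx: -5.8, -1.2, -2.3, -4.3, 0.1, -4.0, -2.1, -1.2
Mean of differences = -2.6000
Numerator Σ(Δx_t−Δx̄)(Δx_{t+1}−Δx̄) = -12.9400
Denominator Σ(Δx_t−Δx̄)² = 26.6400
r_1(Δx) = -12.9400 / 26.6400 = -0.486

-0.486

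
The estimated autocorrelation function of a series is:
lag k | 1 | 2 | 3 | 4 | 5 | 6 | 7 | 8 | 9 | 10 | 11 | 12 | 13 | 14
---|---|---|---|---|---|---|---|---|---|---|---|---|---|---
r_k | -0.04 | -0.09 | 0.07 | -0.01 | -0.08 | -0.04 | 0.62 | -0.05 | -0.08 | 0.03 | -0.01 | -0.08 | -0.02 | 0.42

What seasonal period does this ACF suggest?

7

The largest autocorrelation is r_7 = 0.62, with a weaker echo at lag 14 (0.42); the remaining lags stay at or below 0.07.
The dominant spike at lag 7 indicates a seasonal period of 7.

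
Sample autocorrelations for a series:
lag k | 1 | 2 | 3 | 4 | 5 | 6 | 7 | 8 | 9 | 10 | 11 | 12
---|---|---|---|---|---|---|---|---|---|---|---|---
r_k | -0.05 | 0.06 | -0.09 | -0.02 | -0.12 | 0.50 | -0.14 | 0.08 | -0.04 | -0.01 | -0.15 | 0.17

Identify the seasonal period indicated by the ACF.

6

The largest autocorrelation is r_6 = 0.50, with a weaker echo at lag 12 (0.17); the remaining lags stay at or below 0.08.
The dominant spike at lag 6 indicates a seasonal period of 6.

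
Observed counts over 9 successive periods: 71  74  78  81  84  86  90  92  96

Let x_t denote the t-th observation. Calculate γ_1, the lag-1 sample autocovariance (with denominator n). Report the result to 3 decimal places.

Mean x̄ = (71 + 74 + 78 + 81 + 84 + 86 + 90 + 92 + 96)/9 = 83.5556
Σ_{t=1}^{8}(x_t−x̄)(x_{t+1}−x̄) = 362.4691
γ_1 = 362.4691 / 9 = 40.274

40.274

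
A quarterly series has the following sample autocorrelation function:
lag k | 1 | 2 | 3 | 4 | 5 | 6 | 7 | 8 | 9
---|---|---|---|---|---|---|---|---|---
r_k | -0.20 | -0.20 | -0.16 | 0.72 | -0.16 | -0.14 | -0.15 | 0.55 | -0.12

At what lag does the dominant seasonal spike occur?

4

The largest autocorrelation is r_4 = 0.72, with a weaker echo at lag 8 (0.55); the remaining lags stay at or below -0.12.
The dominant spike at lag 4 indicates a seasonal period of 4.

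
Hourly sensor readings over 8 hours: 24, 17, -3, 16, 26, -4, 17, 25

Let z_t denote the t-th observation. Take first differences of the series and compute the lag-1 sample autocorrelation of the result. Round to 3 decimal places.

First differences Δz: -7, -20, 19, 10, -30, 21, 8
Mean of differences = 0.1429
Numerator Σ(Δz_t−Δz̄)(Δz_{t+1}−Δz̄) = -812.0204
Denominator Σ(Δz_t−Δz̄)² = 2314.8571
r_1(Δz) = -812.0204 / 2314.8571 = -0.351

-0.351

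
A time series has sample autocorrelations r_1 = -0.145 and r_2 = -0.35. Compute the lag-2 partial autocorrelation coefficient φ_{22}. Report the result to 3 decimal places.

φ_{22} = (r_2 − r_1²) / (1 − r_1²)
r_1² = (-0.145)² = 0.021025
Numerator = -0.35 − 0.0210 = -0.3710; denominator = 1 − 0.0210 = 0.9790
φ_{22} = -0.3710 / 0.9790 = -0.379

-0.379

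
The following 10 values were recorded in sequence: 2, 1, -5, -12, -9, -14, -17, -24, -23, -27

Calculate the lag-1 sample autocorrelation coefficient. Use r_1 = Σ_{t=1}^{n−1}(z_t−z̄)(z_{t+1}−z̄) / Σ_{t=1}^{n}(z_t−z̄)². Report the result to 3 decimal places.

Mean z̄ = (2 + 1 − 5 − 12 − 9 − 14 − 17 − 24 − 23 − 27)/10 = -12.8000
Numerator Σ_{t=1}^{9}(z_t−z̄)(z_{t+1}−z̄) = 627.7600
Denominator Σ(z_t−z̄)² = 935.6000
r_1 = 627.7600 / 935.6000 = 0.671

0.671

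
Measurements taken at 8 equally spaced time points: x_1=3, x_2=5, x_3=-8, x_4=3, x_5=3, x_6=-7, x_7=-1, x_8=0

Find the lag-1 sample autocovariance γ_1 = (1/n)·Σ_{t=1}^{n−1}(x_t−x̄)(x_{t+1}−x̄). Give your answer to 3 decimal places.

-6.914

Mean x̄ = (3 + 5 − 8 + 3 + 3 − 7 − 1 + 0)/8 = -0.2500
Σ_{t=1}^{7}(x_t−x̄)(x_{t+1}−x̄) = -55.3125
γ_1 = -55.3125 / 8 = -6.914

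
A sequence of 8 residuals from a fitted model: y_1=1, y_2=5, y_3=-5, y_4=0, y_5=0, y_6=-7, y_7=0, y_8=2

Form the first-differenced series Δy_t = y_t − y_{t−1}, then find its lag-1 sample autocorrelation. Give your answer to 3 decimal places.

First differences Δy: 4, -10, 5, 0, -7, 7, 2
Mean of differences = 0.1429
Numerator Σ(Δy_t−Δȳ)(Δy_{t+1}−Δȳ) = -124.3061
Denominator Σ(Δy_t−Δȳ)² = 242.8571
r_1(Δy) = -124.3061 / 242.8571 = -0.512

-0.512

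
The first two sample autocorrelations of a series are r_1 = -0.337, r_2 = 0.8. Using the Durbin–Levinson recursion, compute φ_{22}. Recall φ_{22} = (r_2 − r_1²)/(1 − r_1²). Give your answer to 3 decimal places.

0.774

φ_{22} = (r_2 − r_1²) / (1 − r_1²)
r_1² = (-0.337)² = 0.113569
Numerator = 0.8 − 0.1136 = 0.6864; denominator = 1 − 0.1136 = 0.8864
φ_{22} = 0.6864 / 0.8864 = 0.774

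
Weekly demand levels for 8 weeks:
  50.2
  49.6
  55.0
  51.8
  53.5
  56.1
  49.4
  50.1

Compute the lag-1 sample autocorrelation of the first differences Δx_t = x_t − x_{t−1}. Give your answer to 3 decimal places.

-0.461

First differences Δx: -0.6, 5.4, -3.2, 1.7, 2.6, -6.7, 0.7
Mean of differences = -0.0143
Numerator Σ(Δx_t−Δx̄)(Δx_{t+1}−Δx̄) = -43.6531
Denominator Σ(Δx_t−Δx̄)² = 94.7886
r_1(Δx) = -43.6531 / 94.7886 = -0.461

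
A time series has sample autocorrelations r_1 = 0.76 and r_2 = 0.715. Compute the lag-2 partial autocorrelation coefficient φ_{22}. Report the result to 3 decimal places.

0.325

φ_{22} = (r_2 − r_1²) / (1 − r_1²)
r_1² = (0.76)² = 0.5776
Numerator = 0.715 − 0.5776 = 0.1374; denominator = 1 − 0.5776 = 0.4224
φ_{22} = 0.1374 / 0.4224 = 0.325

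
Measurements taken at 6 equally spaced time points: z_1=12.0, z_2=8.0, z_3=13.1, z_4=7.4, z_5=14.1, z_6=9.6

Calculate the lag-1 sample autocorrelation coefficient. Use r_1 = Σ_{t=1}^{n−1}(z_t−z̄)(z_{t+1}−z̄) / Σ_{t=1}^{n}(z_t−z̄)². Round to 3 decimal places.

Mean z̄ = (12.0 + 8.0 + 13.1 + 7.4 + 14.1 + 9.6)/6 = 10.7000
Deviations from mean: 1.3000, -2.7000, 2.4000, -3.3000, 3.4000, -1.1000
Σ(z_t−z̄)(z_{t+1}−z̄) = (-3.5100) + (-6.4800) + (-7.9200) + (-11.2200) + (-3.7400) = -32.8700
Denominator Σ(z_t−z̄)² = 38.4000
r_1 = -32.8700 / 38.4000 = -0.856

-0.856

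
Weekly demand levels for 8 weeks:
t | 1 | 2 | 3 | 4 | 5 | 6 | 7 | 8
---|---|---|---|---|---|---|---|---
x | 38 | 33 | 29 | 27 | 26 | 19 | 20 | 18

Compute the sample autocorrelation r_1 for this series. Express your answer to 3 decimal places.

Mean x̄ = (38 + 33 + 29 + 27 + 26 + 19 + 20 + 18)/8 = 26.2500
Deviations from mean: 11.7500, 6.7500, 2.7500, 0.7500, -0.2500, -7.2500, -6.2500, -8.2500
Σ(x_t−x̄)(x_{t+1}−x̄) = (79.3125) + (18.5625) + (2.0625) + (-0.1875) + (1.8125) + (45.3125) + (51.5625) = 198.4375
Denominator Σ(x_t−x̄)² = 351.5000
r_1 = 198.4375 / 351.5000 = 0.565

0.565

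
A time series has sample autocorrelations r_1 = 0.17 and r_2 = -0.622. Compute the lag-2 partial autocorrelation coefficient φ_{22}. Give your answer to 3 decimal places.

-0.670

φ_{22} = (r_2 − r_1²) / (1 − r_1²)
r_1² = (0.17)² = 0.0289
Numerator = -0.622 − 0.0289 = -0.6509; denominator = 1 − 0.0289 = 0.9711
φ_{22} = -0.6509 / 0.9711 = -0.670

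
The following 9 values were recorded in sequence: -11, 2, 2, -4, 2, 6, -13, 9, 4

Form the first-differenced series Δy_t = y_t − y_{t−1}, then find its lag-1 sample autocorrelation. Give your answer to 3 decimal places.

First differences Δy: 13, 0, -6, 6, 4, -19, 22, -5
Mean of differences = 1.8750
Numerator Σ(Δy_t−Δȳ)(Δy_{t+1}−Δȳ) = -632.6406
Denominator Σ(Δy_t−Δȳ)² = 1098.8750
r_1(Δy) = -632.6406 / 1098.8750 = -0.576

-0.576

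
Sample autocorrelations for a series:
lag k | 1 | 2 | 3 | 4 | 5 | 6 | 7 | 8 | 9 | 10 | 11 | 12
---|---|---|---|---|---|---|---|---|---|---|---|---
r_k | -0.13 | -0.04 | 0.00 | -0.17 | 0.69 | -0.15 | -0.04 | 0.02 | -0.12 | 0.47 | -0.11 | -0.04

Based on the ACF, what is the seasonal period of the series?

5

The largest autocorrelation is r_5 = 0.69, with a weaker echo at lag 10 (0.47); the remaining lags stay at or below 0.02.
The dominant spike at lag 5 indicates a seasonal period of 5.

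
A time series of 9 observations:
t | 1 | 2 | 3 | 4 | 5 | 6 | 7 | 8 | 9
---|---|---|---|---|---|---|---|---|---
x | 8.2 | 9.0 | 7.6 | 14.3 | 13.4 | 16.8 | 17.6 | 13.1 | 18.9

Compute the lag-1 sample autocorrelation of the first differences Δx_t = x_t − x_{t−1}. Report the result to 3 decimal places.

-0.538

First differences Δx: 0.8, -1.4, 6.7, -0.9, 3.4, 0.8, -4.5, 5.8
Mean of differences = 1.3375
Numerator Σ(Δx_t−Δx̄)(Δx_{t+1}−Δx̄) = -53.8427
Denominator Σ(Δx_t−Δx̄)² = 100.0788
r_1(Δx) = -53.8427 / 100.0788 = -0.538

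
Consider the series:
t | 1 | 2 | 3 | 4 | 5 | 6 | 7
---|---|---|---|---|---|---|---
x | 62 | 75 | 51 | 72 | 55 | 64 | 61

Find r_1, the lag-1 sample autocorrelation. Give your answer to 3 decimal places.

Mean x̄ = (62 + 75 + 51 + 72 + 55 + 64 + 61)/7 = 62.8571
Deviations from mean: -0.8571, 12.1429, -11.8571, 9.1429, -7.8571, 1.1429, -1.8571
Σ(x_t−x̄)(x_{t+1}−x̄) = (-10.4082) + (-143.9796) + (-108.4082) + (-71.8367) + (-8.9796) + (-2.1224) = -345.7347
Denominator Σ(x_t−x̄)² = 438.8571
r_1 = -345.7347 / 438.8571 = -0.788

-0.788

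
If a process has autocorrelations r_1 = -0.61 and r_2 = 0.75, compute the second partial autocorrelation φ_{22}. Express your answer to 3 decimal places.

0.602

φ_{22} = (r_2 − r_1²) / (1 − r_1²)
r_1² = (-0.61)² = 0.3721
Numerator = 0.75 − 0.3721 = 0.3779; denominator = 1 − 0.3721 = 0.6279
φ_{22} = 0.3779 / 0.6279 = 0.602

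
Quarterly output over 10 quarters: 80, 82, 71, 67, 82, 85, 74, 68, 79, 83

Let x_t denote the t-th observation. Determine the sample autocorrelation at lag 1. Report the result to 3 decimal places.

0.084

Mean x̄ = (80 + 82 + 71 + 67 + 82 + 85 + 74 + 68 + 79 + 83)/10 = 77.1000
Numerator Σ_{t=1}^{9}(x_t−x̄)(x_{t+1}−x̄) = 32.7900
Denominator Σ(x_t−x̄)² = 388.9000
r_1 = 32.7900 / 388.9000 = 0.084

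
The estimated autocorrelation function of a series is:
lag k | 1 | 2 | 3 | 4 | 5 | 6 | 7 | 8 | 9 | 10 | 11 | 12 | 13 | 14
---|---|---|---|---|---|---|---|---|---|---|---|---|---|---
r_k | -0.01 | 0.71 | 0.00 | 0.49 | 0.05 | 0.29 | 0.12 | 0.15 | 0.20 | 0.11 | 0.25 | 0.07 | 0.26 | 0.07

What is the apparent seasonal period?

2

The largest autocorrelation is r_2 = 0.71, with weaker echoes at lags 4 (0.49) and 6 (0.29); the remaining lags stay at or below 0.26.
The dominant spike at lag 2 indicates a seasonal period of 2.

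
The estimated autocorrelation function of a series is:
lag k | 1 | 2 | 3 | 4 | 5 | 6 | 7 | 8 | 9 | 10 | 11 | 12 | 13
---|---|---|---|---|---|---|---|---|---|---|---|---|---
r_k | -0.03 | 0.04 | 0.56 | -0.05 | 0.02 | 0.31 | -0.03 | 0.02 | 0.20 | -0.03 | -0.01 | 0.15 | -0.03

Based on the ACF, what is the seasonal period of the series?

The largest autocorrelation is r_3 = 0.56, with weaker echoes at lags 6 (0.31), 9 (0.20) and 12 (0.15); the remaining lags stay at or below 0.04.
The dominant spike at lag 3 indicates a seasonal period of 3.

3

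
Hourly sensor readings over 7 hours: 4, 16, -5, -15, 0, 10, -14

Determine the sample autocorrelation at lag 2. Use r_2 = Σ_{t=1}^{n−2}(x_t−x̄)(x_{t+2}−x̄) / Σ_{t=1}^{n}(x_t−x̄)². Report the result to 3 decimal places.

-0.517

Mean x̄ = (4 + 16 − 5 − 15 + 0 + 10 − 14)/7 = -0.5714
Deviations from mean: 4.5714, 16.5714, -4.4286, -14.4286, 0.5714, 10.5714, -13.4286
Numerator Σ_{t=1}^{5}(x_t−x̄)(x_{t+2}−x̄) = -422.0816
Denominator Σ(x_t−x̄)² = 815.7143
r_2 = -422.0816 / 815.7143 = -0.517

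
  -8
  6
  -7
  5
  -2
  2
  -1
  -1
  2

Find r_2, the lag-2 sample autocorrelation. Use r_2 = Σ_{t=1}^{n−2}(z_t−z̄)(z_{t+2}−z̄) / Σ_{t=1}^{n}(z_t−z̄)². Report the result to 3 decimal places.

Mean z̄ = (-8 + 6 − 7 + 5 − 2 + 2 − 1 − 1 + 2)/9 = -0.4444
Σ(z_t−z̄)(z_{t+2}−z̄) = (49.5309) + (35.0864) + (10.1975) + (13.3086) + (0.8642) + (-1.3580) + (-1.3580) = 106.2716
Denominator Σ(z_t−z̄)² = 186.2222
r_2 = 106.2716 / 186.2222 = 0.571

0.571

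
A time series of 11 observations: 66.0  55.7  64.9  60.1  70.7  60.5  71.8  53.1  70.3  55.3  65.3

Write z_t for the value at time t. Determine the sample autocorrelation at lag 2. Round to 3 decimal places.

0.688

Mean z̄ = (66.0 + 55.7 + 64.9 + 60.1 + 70.7 + 60.5 + 71.8 + 53.1 + 70.3 + 55.3 + 65.3)/11 = 63.0636
Numerator Σ_{t=1}^{9}(z_t−z̄)(z_{t+2}−z̄) = 297.8501
Denominator Σ(z_t−z̄)² = 433.1255
r_2 = 297.8501 / 433.1255 = 0.688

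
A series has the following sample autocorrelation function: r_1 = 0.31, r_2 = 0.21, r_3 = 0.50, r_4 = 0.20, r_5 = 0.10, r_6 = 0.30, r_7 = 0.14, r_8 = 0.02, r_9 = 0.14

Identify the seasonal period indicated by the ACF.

The largest autocorrelation is r_3 = 0.50; the remaining lags stay at or below 0.31. The elevated value at lag 1 (0.31), dropping to 0.21 at lag 2, reflects decaying short-term dependence rather than seasonality.
The dominant spike at lag 3 indicates a seasonal period of 3.

3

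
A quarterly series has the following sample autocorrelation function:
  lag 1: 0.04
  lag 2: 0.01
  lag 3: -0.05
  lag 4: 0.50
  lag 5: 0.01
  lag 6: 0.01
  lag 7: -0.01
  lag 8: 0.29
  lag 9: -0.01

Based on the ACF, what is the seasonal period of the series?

4

The largest autocorrelation is r_4 = 0.50, with a weaker echo at lag 8 (0.29); the remaining lags stay at or below 0.04.
The dominant spike at lag 4 indicates a seasonal period of 4.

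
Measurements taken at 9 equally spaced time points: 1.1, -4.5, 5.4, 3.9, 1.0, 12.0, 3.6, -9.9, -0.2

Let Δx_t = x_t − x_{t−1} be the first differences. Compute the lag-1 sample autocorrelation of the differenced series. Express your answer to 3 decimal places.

-0.343

First differences Δx: -5.6, 9.9, -1.5, -2.9, 11.0, -8.4, -13.5, 9.7
Mean of differences = -0.1625
Numerator Σ(Δx_t−Δx̄)(Δx_{t+1}−Δx̄) = -208.6939
Denominator Σ(Δx_t−Δx̄)² = 607.7188
r_1(Δx) = -208.6939 / 607.7188 = -0.343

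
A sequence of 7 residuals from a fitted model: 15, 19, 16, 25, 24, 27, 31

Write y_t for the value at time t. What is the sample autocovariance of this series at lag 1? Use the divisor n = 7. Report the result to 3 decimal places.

Mean ȳ = (15 + 19 + 16 + 25 + 24 + 27 + 31)/7 = 22.4286
Σ_{t=1}^{6}(y_t−ȳ)(y_{t+1}−ȳ) = 81.3878
γ_1 = 81.3878 / 7 = 11.627

11.627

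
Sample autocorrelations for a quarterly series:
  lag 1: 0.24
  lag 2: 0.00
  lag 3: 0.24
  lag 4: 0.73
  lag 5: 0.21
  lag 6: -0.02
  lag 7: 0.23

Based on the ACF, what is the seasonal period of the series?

4

The largest autocorrelation is r_4 = 0.73; the remaining lags stay at or below 0.24.
The dominant spike at lag 4 indicates a seasonal period of 4.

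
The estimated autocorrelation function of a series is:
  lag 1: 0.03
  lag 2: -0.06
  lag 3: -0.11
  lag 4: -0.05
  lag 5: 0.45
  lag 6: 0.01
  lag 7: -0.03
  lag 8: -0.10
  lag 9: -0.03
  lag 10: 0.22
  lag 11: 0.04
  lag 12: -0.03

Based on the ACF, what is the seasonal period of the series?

The largest autocorrelation is r_5 = 0.45, with a weaker echo at lag 10 (0.22); the remaining lags stay at or below 0.04.
The dominant spike at lag 5 indicates a seasonal period of 5.

5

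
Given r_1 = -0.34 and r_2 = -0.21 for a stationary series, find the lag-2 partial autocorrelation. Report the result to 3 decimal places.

φ_{22} = (r_2 − r_1²) / (1 − r_1²)
r_1² = (-0.34)² = 0.1156
Numerator = -0.21 − 0.1156 = -0.3256; denominator = 1 − 0.1156 = 0.8844
φ_{22} = -0.3256 / 0.8844 = -0.368

-0.368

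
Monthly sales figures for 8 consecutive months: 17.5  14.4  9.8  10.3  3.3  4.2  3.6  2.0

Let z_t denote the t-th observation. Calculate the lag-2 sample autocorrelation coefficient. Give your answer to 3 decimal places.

0.253

Mean z̄ = (17.5 + 14.4 + 9.8 + 10.3 + 3.3 + 4.2 + 3.6 + 2.0)/8 = 8.1375
Deviations from mean: 9.3625, 6.2625, 1.6625, 2.1625, -4.8375, -3.9375, -4.5375, -6.1375
Σ(z_t−z̄)(z_{t+2}−z̄) = (15.5652) + (13.5427) + (-8.0423) + (-8.5148) + (21.9502) + (24.1664) = 58.6672
Denominator Σ(z_t−z̄)² = 231.4788
r_2 = 58.6672 / 231.4788 = 0.253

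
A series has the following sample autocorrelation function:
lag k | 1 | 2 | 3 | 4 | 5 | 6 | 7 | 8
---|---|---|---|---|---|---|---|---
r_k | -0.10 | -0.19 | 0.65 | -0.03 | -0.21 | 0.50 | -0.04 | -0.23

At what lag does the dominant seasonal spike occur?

The largest autocorrelation is r_3 = 0.65, with a weaker echo at lag 6 (0.50); the remaining lags stay at or below -0.03.
The dominant spike at lag 3 indicates a seasonal period of 3.

3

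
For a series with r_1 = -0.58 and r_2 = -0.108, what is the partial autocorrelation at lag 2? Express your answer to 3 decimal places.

φ_{22} = (r_2 − r_1²) / (1 − r_1²)
r_1² = (-0.58)² = 0.3364
Numerator = -0.108 − 0.3364 = -0.4444; denominator = 1 − 0.3364 = 0.6636
φ_{22} = -0.4444 / 0.6636 = -0.670

-0.670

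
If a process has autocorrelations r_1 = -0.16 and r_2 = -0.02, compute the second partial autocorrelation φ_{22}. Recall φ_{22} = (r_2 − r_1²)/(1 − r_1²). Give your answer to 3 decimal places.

φ_{22} = (r_2 − r_1²) / (1 − r_1²)
r_1² = (-0.16)² = 0.0256
Numerator = -0.02 − 0.0256 = -0.0456; denominator = 1 − 0.0256 = 0.9744
φ_{22} = -0.0456 / 0.9744 = -0.047

-0.047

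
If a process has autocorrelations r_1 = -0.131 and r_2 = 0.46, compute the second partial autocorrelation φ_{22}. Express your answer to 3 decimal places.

0.451

φ_{22} = (r_2 − r_1²) / (1 − r_1²)
r_1² = (-0.131)² = 0.017161
Numerator = 0.46 − 0.0172 = 0.4428; denominator = 1 − 0.0172 = 0.9828
φ_{22} = 0.4428 / 0.9828 = 0.451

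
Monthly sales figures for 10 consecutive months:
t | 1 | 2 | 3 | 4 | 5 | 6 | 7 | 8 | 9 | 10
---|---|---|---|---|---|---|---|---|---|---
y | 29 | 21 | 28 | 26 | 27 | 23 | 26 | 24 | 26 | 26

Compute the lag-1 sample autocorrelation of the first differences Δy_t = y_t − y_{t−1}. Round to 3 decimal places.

-0.643

First differences Δy: -8, 7, -2, 1, -4, 3, -2, 2, 0
Mean of differences = -0.3333
Numerator Σ(Δy_t−Δȳ)(Δy_{t+1}−Δȳ) = -96.4444
Denominator Σ(Δy_t−Δȳ)² = 150.0000
r_1(Δy) = -96.4444 / 150.0000 = -0.643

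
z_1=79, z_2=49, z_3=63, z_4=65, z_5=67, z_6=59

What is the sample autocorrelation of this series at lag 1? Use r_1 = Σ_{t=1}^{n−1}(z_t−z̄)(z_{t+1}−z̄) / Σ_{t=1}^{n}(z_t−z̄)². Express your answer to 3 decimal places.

-0.468

Mean z̄ = (79 + 49 + 63 + 65 + 67 + 59)/6 = 63.6667
Numerator Σ_{t=1}^{5}(z_t−z̄)(z_{t+1}−z̄) = -227.1111
Denominator Σ(z_t−z̄)² = 485.3333
r_1 = -227.1111 / 485.3333 = -0.468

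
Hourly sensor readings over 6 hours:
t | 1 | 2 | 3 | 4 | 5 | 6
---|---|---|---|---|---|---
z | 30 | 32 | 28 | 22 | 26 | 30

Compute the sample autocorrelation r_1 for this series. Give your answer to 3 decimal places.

Mean z̄ = (30 + 32 + 28 + 22 + 26 + 30)/6 = 28.0000
Deviations from mean: 2.0000, 4.0000, 0.0000, -6.0000, -2.0000, 2.0000
Numerator Σ_{t=1}^{5}(z_t−z̄)(z_{t+1}−z̄) = 16.0000
Denominator Σ(z_t−z̄)² = 64.0000
r_1 = 16.0000 / 64.0000 = 0.250

0.250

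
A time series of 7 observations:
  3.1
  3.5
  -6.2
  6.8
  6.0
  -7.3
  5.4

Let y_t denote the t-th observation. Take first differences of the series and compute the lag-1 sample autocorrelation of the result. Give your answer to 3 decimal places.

First differences Δy: 0.4, -9.7, 13.0, -0.8, -13.3, 12.7
Mean of differences = 0.3833
Numerator Σ(Δy_t−Δȳ)(Δy_{t+1}−Δȳ) = -294.6569
Denominator Σ(Δy_t−Δȳ)² = 601.1883
r_1(Δy) = -294.6569 / 601.1883 = -0.490

-0.490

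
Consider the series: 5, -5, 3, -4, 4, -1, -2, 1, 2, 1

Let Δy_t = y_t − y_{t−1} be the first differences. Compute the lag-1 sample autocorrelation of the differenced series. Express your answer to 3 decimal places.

First differences Δy: -10, 8, -7, 8, -5, -1, 3, 1, -1
Mean of differences = -0.4444
Numerator Σ(Δy_t−Δȳ)(Δy_{t+1}−Δȳ) = -225.0864
Denominator Σ(Δy_t−Δȳ)² = 312.2222
r_1(Δy) = -225.0864 / 312.2222 = -0.721

-0.721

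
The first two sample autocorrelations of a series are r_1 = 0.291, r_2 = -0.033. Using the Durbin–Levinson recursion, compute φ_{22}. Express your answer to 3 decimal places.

-0.129

φ_{22} = (r_2 − r_1²) / (1 − r_1²)
r_1² = (0.291)² = 0.084681
Numerator = -0.033 − 0.0847 = -0.1177; denominator = 1 − 0.0847 = 0.9153
φ_{22} = -0.1177 / 0.9153 = -0.129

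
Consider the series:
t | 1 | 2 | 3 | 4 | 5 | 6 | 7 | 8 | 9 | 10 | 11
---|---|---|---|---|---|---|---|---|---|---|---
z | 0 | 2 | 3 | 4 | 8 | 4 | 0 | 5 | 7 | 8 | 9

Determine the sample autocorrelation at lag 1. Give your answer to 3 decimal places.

Mean z̄ = (0 + 2 + 3 + 4 + 8 + 4 + 0 + 5 + 7 + 8 + 9)/11 = 4.5455
Numerator Σ_{t=1}^{10}(z_t−z̄)(z_{t+1}−z̄) = 37.9752
Denominator Σ(z_t−z̄)² = 100.7273
r_1 = 37.9752 / 100.7273 = 0.377

0.377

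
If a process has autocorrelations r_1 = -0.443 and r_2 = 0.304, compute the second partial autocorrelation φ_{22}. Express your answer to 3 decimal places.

0.134

φ_{22} = (r_2 − r_1²) / (1 − r_1²)
r_1² = (-0.443)² = 0.196249
Numerator = 0.304 − 0.1962 = 0.1078; denominator = 1 − 0.1962 = 0.8038
φ_{22} = 0.1078 / 0.8038 = 0.134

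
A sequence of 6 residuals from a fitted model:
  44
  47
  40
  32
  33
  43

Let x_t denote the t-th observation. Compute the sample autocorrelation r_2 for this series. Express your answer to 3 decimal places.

Mean x̄ = (44 + 47 + 40 + 32 + 33 + 43)/6 = 39.8333
Deviations from mean: 4.1667, 7.1667, 0.1667, -7.8333, -6.8333, 3.1667
Numerator Σ_{t=1}^{4}(x_t−x̄)(x_{t+2}−x̄) = -81.3889
Denominator Σ(x_t−x̄)² = 186.8333
r_2 = -81.3889 / 186.8333 = -0.436

-0.436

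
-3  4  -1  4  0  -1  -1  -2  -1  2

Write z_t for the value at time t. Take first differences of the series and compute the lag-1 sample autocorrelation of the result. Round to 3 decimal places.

-0.576

First differences Δz: 7, -5, 5, -4, -1, 0, -1, 1, 3
Mean of differences = 0.5556
Numerator Σ(Δz_t−Δz̄)(Δz_{t+1}−Δz̄) = -71.5309
Denominator Σ(Δz_t−Δz̄)² = 124.2222
r_1(Δz) = -71.5309 / 124.2222 = -0.576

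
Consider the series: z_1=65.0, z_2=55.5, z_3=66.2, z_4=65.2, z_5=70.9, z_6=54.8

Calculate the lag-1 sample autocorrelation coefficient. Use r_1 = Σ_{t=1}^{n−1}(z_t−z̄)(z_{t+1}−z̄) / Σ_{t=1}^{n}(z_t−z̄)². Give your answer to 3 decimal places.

Mean z̄ = (65.0 + 55.5 + 66.2 + 65.2 + 70.9 + 54.8)/6 = 62.9333
Deviations from mean: 2.0667, -7.4333, 3.2667, 2.2667, 7.9667, -8.1333
Σ(z_t−z̄)(z_{t+1}−z̄) = (-15.3622) + (-24.2822) + (7.4044) + (18.0578) + (-64.7956) = -78.9778
Denominator Σ(z_t−z̄)² = 204.9533
r_1 = -78.9778 / 204.9533 = -0.385

-0.385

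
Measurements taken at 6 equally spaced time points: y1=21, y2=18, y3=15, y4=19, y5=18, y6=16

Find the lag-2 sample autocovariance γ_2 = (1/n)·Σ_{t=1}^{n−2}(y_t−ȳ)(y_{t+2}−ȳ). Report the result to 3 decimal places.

-1.898

Mean ȳ = (21 + 18 + 15 + 19 + 18 + 16)/6 = 17.8333
Deviations: 3.1667, 0.1667, -2.8333, 1.1667, 0.1667, -1.8333
Σ_{t=1}^{4}(y_t−ȳ)(y_{t+2}−ȳ) = -11.3889
γ_2 = -11.3889 / 6 = -1.898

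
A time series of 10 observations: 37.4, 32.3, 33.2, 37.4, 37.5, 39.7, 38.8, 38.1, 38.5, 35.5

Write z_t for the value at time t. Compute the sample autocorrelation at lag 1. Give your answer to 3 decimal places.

0.417

Mean z̄ = (37.4 + 32.3 + 33.2 + 37.4 + 37.5 + 39.7 + 38.8 + 38.1 + 38.5 + 35.5)/10 = 36.8400
Numerator Σ_{t=1}^{9}(z_t−z̄)(z_{t+1}−z̄) = 22.1444
Denominator Σ(z_t−z̄)² = 53.0840
r_1 = 22.1444 / 53.0840 = 0.417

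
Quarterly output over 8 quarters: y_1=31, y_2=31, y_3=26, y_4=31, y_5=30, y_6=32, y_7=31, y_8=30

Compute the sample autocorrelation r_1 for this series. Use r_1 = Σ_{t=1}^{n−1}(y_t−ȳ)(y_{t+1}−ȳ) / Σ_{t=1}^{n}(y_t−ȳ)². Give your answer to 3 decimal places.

-0.226

Mean ȳ = (31 + 31 + 26 + 31 + 30 + 32 + 31 + 30)/8 = 30.2500
Deviations from mean: 0.7500, 0.7500, -4.2500, 0.7500, -0.2500, 1.7500, 0.7500, -0.2500
Numerator Σ_{t=1}^{7}(y_t−ȳ)(y_{t+1}−ȳ) = -5.3125
Denominator Σ(y_t−ȳ)² = 23.5000
r_1 = -5.3125 / 23.5000 = -0.226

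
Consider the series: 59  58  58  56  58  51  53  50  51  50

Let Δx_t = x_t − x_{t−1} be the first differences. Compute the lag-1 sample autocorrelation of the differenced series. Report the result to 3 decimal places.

-0.781

First differences Δx: -1, 0, -2, 2, -7, 2, -3, 1, -1
Mean of differences = -1.0000
Numerator Σ(Δx_t−Δx̄)(Δx_{t+1}−Δx̄) = -50.0000
Denominator Σ(Δx_t−Δx̄)² = 64.0000
r_1(Δx) = -50.0000 / 64.0000 = -0.781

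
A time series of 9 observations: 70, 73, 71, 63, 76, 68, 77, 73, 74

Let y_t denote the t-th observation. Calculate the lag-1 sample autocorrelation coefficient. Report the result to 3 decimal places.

Mean ȳ = (70 + 73 + 71 + 63 + 76 + 68 + 77 + 73 + 74)/9 = 71.6667
Numerator Σ_{t=1}^{8}(y_t−ȳ)(y_{t+1}−ȳ) = -60.1111
Denominator Σ(y_t−ȳ)² = 148.0000
r_1 = -60.1111 / 148.0000 = -0.406

-0.406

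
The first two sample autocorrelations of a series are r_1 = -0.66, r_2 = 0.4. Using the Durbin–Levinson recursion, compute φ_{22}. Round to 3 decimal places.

-0.063

φ_{22} = (r_2 − r_1²) / (1 − r_1²)
r_1² = (-0.66)² = 0.4356
Numerator = 0.4 − 0.4356 = -0.0356; denominator = 1 − 0.4356 = 0.5644
φ_{22} = -0.0356 / 0.5644 = -0.063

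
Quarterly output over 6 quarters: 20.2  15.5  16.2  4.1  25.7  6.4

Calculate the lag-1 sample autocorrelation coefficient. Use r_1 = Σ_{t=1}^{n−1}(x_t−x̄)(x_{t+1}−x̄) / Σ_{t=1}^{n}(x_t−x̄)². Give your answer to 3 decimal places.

Mean x̄ = (20.2 + 15.5 + 16.2 + 4.1 + 25.7 + 6.4)/6 = 14.6833
Deviations from mean: 5.5167, 0.8167, 1.5167, -10.5833, 11.0167, -8.2833
Numerator Σ_{t=1}^{5}(x_t−x̄)(x_{t+1}−x̄) = -218.1553
Denominator Σ(x_t−x̄)² = 335.3883
r_1 = -218.1553 / 335.3883 = -0.650

-0.650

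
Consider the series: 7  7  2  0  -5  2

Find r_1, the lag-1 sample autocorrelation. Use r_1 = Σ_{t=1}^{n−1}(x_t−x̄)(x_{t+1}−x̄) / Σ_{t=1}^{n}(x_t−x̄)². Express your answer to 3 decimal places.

Mean x̄ = (7 + 7 + 2 + 0 − 5 + 2)/6 = 2.1667
Deviations from mean: 4.8333, 4.8333, -0.1667, -2.1667, -7.1667, -0.1667
Σ(x_t−x̄)(x_{t+1}−x̄) = (23.3611) + (-0.8056) + (0.3611) + (15.5278) + (1.1944) = 39.6389
Denominator Σ(x_t−x̄)² = 102.8333
r_1 = 39.6389 / 102.8333 = 0.385

0.385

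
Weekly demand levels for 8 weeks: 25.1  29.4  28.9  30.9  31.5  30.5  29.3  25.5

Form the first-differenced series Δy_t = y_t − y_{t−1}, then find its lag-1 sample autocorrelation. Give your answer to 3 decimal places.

First differences Δy: 4.3, -0.5, 2.0, 0.6, -1.0, -1.2, -3.8
Mean of differences = 0.0571
Numerator Σ(Δy_t−Δȳ)(Δy_{t+1}−Δȳ) = 3.2124
Denominator Σ(Δy_t−Δȳ)² = 39.9571
r_1(Δy) = 3.2124 / 39.9571 = 0.080

0.080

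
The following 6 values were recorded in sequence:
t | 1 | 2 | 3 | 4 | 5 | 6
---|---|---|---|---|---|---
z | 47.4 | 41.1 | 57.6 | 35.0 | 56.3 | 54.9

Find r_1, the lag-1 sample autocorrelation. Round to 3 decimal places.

-0.560

Mean z̄ = (47.4 + 41.1 + 57.6 + 35.0 + 56.3 + 54.9)/6 = 48.7167
Σ(z_t−z̄)(z_{t+1}−z̄) = (10.0286) + (-67.6614) + (-121.8497) + (-104.0181) + (46.8903) = -236.6103
Denominator Σ(z_t−z̄)² = 422.5483
r_1 = -236.6103 / 422.5483 = -0.560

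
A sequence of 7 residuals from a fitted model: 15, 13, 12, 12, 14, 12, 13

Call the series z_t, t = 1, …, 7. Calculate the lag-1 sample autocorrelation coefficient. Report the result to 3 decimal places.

-0.125

Mean z̄ = (15 + 13 + 12 + 12 + 14 + 12 + 13)/7 = 13.0000
Deviations from mean: 2.0000, 0.0000, -1.0000, -1.0000, 1.0000, -1.0000, 0.0000
Σ(z_t−z̄)(z_{t+1}−z̄) = (0.0000) + (0.0000) + (1.0000) + (-1.0000) + (-1.0000) + (0.0000) = -1.0000
Denominator Σ(z_t−z̄)² = 8.0000
r_1 = -1.0000 / 8.0000 = -0.125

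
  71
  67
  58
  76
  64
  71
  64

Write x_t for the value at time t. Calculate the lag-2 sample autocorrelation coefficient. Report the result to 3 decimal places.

Mean x̄ = (71 + 67 + 58 + 76 + 64 + 71 + 64)/7 = 67.2857
Deviations from mean: 3.7143, -0.2857, -9.2857, 8.7143, -3.2857, 3.7143, -3.2857
Σ(x_t−x̄)(x_{t+2}−x̄) = (-34.4898) + (-2.4898) + (30.5102) + (32.3673) + (10.7959) = 36.6939
Denominator Σ(x_t−x̄)² = 211.4286
r_2 = 36.6939 / 211.4286 = 0.174

0.174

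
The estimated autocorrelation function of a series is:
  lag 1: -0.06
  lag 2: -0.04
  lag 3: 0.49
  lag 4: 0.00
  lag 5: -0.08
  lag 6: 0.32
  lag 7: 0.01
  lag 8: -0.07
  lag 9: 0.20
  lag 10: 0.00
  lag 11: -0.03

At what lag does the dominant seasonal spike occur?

3

The largest autocorrelation is r_3 = 0.49, with weaker echoes at lags 6 (0.32) and 9 (0.20); the remaining lags stay at or below 0.01.
The dominant spike at lag 3 indicates a seasonal period of 3.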